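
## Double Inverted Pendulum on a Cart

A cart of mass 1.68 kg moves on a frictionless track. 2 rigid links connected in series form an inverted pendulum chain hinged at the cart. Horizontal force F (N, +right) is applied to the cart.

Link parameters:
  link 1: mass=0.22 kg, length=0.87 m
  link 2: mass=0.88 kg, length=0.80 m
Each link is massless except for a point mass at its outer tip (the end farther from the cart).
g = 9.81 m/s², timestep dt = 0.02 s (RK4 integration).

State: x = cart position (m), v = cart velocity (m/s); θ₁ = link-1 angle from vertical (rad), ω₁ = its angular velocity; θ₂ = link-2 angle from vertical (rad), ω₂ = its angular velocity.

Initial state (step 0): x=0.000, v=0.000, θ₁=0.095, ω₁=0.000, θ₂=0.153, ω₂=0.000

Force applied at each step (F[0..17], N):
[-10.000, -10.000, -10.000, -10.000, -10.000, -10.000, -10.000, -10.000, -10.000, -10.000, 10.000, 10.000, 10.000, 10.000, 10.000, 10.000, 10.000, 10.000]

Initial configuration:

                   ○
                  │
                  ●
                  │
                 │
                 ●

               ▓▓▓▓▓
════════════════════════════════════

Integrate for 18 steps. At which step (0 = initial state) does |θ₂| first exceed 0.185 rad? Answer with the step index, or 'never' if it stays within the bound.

Answer: 8

Derivation:
apply F[0]=-10.000 → step 1: x=-0.001, v=-0.130, θ₁=0.096, ω₁=0.123, θ₂=0.154, ω₂=0.065
apply F[1]=-10.000 → step 2: x=-0.005, v=-0.261, θ₁=0.100, ω₁=0.247, θ₂=0.156, ω₂=0.129
apply F[2]=-10.000 → step 3: x=-0.012, v=-0.392, θ₁=0.106, ω₁=0.376, θ₂=0.159, ω₂=0.189
apply F[3]=-10.000 → step 4: x=-0.021, v=-0.523, θ₁=0.115, ω₁=0.511, θ₂=0.163, ω₂=0.244
apply F[4]=-10.000 → step 5: x=-0.033, v=-0.656, θ₁=0.127, ω₁=0.654, θ₂=0.168, ω₂=0.292
apply F[5]=-10.000 → step 6: x=-0.047, v=-0.789, θ₁=0.141, ω₁=0.807, θ₂=0.175, ω₂=0.331
apply F[6]=-10.000 → step 7: x=-0.064, v=-0.924, θ₁=0.159, ω₁=0.973, θ₂=0.182, ω₂=0.359
apply F[7]=-10.000 → step 8: x=-0.084, v=-1.059, θ₁=0.180, ω₁=1.154, θ₂=0.189, ω₂=0.374
apply F[8]=-10.000 → step 9: x=-0.107, v=-1.196, θ₁=0.205, ω₁=1.350, θ₂=0.197, ω₂=0.375
apply F[9]=-10.000 → step 10: x=-0.132, v=-1.332, θ₁=0.234, ω₁=1.563, θ₂=0.204, ω₂=0.360
apply F[10]=+10.000 → step 11: x=-0.158, v=-1.240, θ₁=0.265, ω₁=1.550, θ₂=0.211, ω₂=0.315
apply F[11]=+10.000 → step 12: x=-0.182, v=-1.152, θ₁=0.297, ω₁=1.566, θ₂=0.216, ω₂=0.245
apply F[12]=+10.000 → step 13: x=-0.204, v=-1.065, θ₁=0.328, ω₁=1.610, θ₂=0.220, ω₂=0.150
apply F[13]=+10.000 → step 14: x=-0.224, v=-0.981, θ₁=0.361, ω₁=1.683, θ₂=0.222, ω₂=0.030
apply F[14]=+10.000 → step 15: x=-0.243, v=-0.897, θ₁=0.396, ω₁=1.780, θ₂=0.221, ω₂=-0.113
apply F[15]=+10.000 → step 16: x=-0.260, v=-0.814, θ₁=0.433, ω₁=1.899, θ₂=0.218, ω₂=-0.274
apply F[16]=+10.000 → step 17: x=-0.275, v=-0.728, θ₁=0.472, ω₁=2.034, θ₂=0.210, ω₂=-0.449
apply F[17]=+10.000 → step 18: x=-0.289, v=-0.641, θ₁=0.514, ω₁=2.176, θ₂=0.200, ω₂=-0.627
|θ₂| = 0.189 > 0.185 first at step 8.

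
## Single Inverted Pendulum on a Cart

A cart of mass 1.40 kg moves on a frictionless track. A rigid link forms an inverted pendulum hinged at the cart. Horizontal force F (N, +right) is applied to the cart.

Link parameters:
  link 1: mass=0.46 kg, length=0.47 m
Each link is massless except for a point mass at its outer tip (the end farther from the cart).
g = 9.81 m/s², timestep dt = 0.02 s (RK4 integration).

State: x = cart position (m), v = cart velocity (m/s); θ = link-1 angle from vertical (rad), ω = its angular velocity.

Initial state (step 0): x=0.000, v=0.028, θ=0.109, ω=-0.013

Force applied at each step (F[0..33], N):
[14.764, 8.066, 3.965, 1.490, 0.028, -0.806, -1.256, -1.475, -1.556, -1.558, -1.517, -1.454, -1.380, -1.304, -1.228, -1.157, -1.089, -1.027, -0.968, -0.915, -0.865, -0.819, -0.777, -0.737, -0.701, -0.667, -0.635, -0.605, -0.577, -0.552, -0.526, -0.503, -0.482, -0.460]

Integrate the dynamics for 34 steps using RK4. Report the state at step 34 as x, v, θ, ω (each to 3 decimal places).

apply F[0]=+14.764 → step 1: x=0.003, v=0.231, θ=0.105, ω=-0.398
apply F[1]=+8.066 → step 2: x=0.008, v=0.340, θ=0.095, ω=-0.586
apply F[2]=+3.965 → step 3: x=0.016, v=0.391, θ=0.083, ω=-0.657
apply F[3]=+1.490 → step 4: x=0.024, v=0.407, θ=0.069, ω=-0.660
apply F[4]=+0.028 → step 5: x=0.032, v=0.404, θ=0.057, ω=-0.626
apply F[5]=-0.806 → step 6: x=0.040, v=0.389, θ=0.045, ω=-0.574
apply F[6]=-1.256 → step 7: x=0.047, v=0.369, θ=0.034, ω=-0.514
apply F[7]=-1.475 → step 8: x=0.054, v=0.346, θ=0.024, ω=-0.454
apply F[8]=-1.556 → step 9: x=0.061, v=0.322, θ=0.016, ω=-0.395
apply F[9]=-1.558 → step 10: x=0.067, v=0.299, θ=0.008, ω=-0.341
apply F[10]=-1.517 → step 11: x=0.073, v=0.277, θ=0.002, ω=-0.293
apply F[11]=-1.454 → step 12: x=0.078, v=0.256, θ=-0.003, ω=-0.249
apply F[12]=-1.380 → step 13: x=0.083, v=0.237, θ=-0.008, ω=-0.210
apply F[13]=-1.304 → step 14: x=0.088, v=0.219, θ=-0.012, ω=-0.176
apply F[14]=-1.228 → step 15: x=0.092, v=0.202, θ=-0.015, ω=-0.146
apply F[15]=-1.157 → step 16: x=0.096, v=0.187, θ=-0.018, ω=-0.120
apply F[16]=-1.089 → step 17: x=0.100, v=0.173, θ=-0.020, ω=-0.098
apply F[17]=-1.027 → step 18: x=0.103, v=0.159, θ=-0.022, ω=-0.078
apply F[18]=-0.968 → step 19: x=0.106, v=0.147, θ=-0.023, ω=-0.061
apply F[19]=-0.915 → step 20: x=0.109, v=0.135, θ=-0.024, ω=-0.046
apply F[20]=-0.865 → step 21: x=0.111, v=0.125, θ=-0.025, ω=-0.034
apply F[21]=-0.819 → step 22: x=0.114, v=0.115, θ=-0.026, ω=-0.023
apply F[22]=-0.777 → step 23: x=0.116, v=0.105, θ=-0.026, ω=-0.014
apply F[23]=-0.737 → step 24: x=0.118, v=0.096, θ=-0.026, ω=-0.006
apply F[24]=-0.701 → step 25: x=0.120, v=0.088, θ=-0.026, ω=0.001
apply F[25]=-0.667 → step 26: x=0.121, v=0.080, θ=-0.026, ω=0.007
apply F[26]=-0.635 → step 27: x=0.123, v=0.073, θ=-0.026, ω=0.012
apply F[27]=-0.605 → step 28: x=0.124, v=0.066, θ=-0.026, ω=0.016
apply F[28]=-0.577 → step 29: x=0.126, v=0.059, θ=-0.025, ω=0.019
apply F[29]=-0.552 → step 30: x=0.127, v=0.053, θ=-0.025, ω=0.022
apply F[30]=-0.526 → step 31: x=0.128, v=0.047, θ=-0.024, ω=0.024
apply F[31]=-0.503 → step 32: x=0.129, v=0.041, θ=-0.024, ω=0.026
apply F[32]=-0.482 → step 33: x=0.129, v=0.036, θ=-0.023, ω=0.028
apply F[33]=-0.460 → step 34: x=0.130, v=0.031, θ=-0.023, ω=0.029

Answer: x=0.130, v=0.031, θ=-0.023, ω=0.029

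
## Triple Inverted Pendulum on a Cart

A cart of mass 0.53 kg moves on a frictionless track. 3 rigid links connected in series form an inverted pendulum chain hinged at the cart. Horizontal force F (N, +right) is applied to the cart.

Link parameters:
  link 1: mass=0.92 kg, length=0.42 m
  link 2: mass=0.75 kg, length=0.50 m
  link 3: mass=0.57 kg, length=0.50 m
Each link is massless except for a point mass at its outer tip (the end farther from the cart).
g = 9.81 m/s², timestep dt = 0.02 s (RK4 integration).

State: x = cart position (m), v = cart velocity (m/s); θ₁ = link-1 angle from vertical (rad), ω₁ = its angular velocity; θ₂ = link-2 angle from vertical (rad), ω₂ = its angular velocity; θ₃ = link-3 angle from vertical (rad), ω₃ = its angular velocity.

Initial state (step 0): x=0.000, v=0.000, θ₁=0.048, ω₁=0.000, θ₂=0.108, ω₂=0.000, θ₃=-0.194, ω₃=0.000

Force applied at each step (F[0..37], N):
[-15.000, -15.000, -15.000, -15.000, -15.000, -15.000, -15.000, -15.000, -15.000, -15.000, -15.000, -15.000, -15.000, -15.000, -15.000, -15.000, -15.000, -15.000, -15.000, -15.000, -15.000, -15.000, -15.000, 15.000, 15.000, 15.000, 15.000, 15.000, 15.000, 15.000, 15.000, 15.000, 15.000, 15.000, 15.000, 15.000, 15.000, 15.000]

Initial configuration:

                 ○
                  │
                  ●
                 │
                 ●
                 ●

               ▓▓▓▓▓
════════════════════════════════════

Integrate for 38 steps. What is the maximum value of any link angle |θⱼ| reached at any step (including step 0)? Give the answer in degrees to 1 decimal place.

apply F[0]=-15.000 → step 1: x=-0.006, v=-0.600, θ₁=0.062, ω₁=1.422, θ₂=0.109, ω₂=0.105, θ₃=-0.196, ω₃=-0.155
apply F[1]=-15.000 → step 2: x=-0.024, v=-1.200, θ₁=0.105, ω₁=2.873, θ₂=0.112, ω₂=0.164, θ₃=-0.200, ω₃=-0.261
apply F[2]=-15.000 → step 3: x=-0.054, v=-1.767, θ₁=0.177, ω₁=4.273, θ₂=0.115, ω₂=0.169, θ₃=-0.205, ω₃=-0.267
apply F[3]=-15.000 → step 4: x=-0.094, v=-2.231, θ₁=0.274, ω₁=5.416, θ₂=0.119, ω₂=0.181, θ₃=-0.210, ω₃=-0.153
apply F[4]=-15.000 → step 5: x=-0.142, v=-2.547, θ₁=0.391, ω₁=6.155, θ₂=0.123, ω₂=0.287, θ₃=-0.211, ω₃=0.043
apply F[5]=-15.000 → step 6: x=-0.195, v=-2.731, θ₁=0.518, ω₁=6.547, θ₂=0.131, ω₂=0.519, θ₃=-0.208, ω₃=0.263
apply F[6]=-15.000 → step 7: x=-0.251, v=-2.827, θ₁=0.651, ω₁=6.736, θ₂=0.145, ω₂=0.857, θ₃=-0.200, ω₃=0.473
apply F[7]=-15.000 → step 8: x=-0.308, v=-2.869, θ₁=0.787, ω₁=6.830, θ₂=0.166, ω₂=1.269, θ₃=-0.189, ω₃=0.664
apply F[8]=-15.000 → step 9: x=-0.365, v=-2.874, θ₁=0.924, ω₁=6.886, θ₂=0.196, ω₂=1.732, θ₃=-0.174, ω₃=0.841
apply F[9]=-15.000 → step 10: x=-0.422, v=-2.849, θ₁=1.062, ω₁=6.932, θ₂=0.235, ω₂=2.232, θ₃=-0.155, ω₃=1.012
apply F[10]=-15.000 → step 11: x=-0.479, v=-2.799, θ₁=1.201, ω₁=6.977, θ₂=0.285, ω₂=2.760, θ₃=-0.134, ω₃=1.185
apply F[11]=-15.000 → step 12: x=-0.534, v=-2.725, θ₁=1.341, ω₁=7.022, θ₂=0.346, ω₂=3.312, θ₃=-0.108, ω₃=1.371
apply F[12]=-15.000 → step 13: x=-0.588, v=-2.628, θ₁=1.482, ω₁=7.067, θ₂=0.418, ω₂=3.887, θ₃=-0.079, ω₃=1.580
apply F[13]=-15.000 → step 14: x=-0.639, v=-2.512, θ₁=1.624, ω₁=7.105, θ₂=0.502, ω₂=4.482, θ₃=-0.045, ω₃=1.825
apply F[14]=-15.000 → step 15: x=-0.688, v=-2.377, θ₁=1.766, ω₁=7.127, θ₂=0.597, ω₂=5.100, θ₃=-0.005, ω₃=2.120
apply F[15]=-15.000 → step 16: x=-0.734, v=-2.227, θ₁=1.909, ω₁=7.118, θ₂=0.706, ω₂=5.739, θ₃=0.041, ω₃=2.485
apply F[16]=-15.000 → step 17: x=-0.777, v=-2.069, θ₁=2.051, ω₁=7.054, θ₂=0.827, ω₂=6.402, θ₃=0.095, ω₃=2.939
apply F[17]=-15.000 → step 18: x=-0.817, v=-1.911, θ₁=2.190, ω₁=6.899, θ₂=0.962, ω₂=7.086, θ₃=0.159, ω₃=3.508
apply F[18]=-15.000 → step 19: x=-0.854, v=-1.766, θ₁=2.326, ω₁=6.604, θ₂=1.111, ω₂=7.783, θ₃=0.236, ω₃=4.220
apply F[19]=-15.000 → step 20: x=-0.888, v=-1.654, θ₁=2.453, ω₁=6.104, θ₂=1.273, ω₂=8.470, θ₃=0.329, ω₃=5.106
apply F[20]=-15.000 → step 21: x=-0.920, v=-1.591, θ₁=2.568, ω₁=5.338, θ₂=1.449, ω₂=9.105, θ₃=0.442, ω₃=6.192
apply F[21]=-15.000 → step 22: x=-0.952, v=-1.586, θ₁=2.665, ω₁=4.281, θ₂=1.637, ω₂=9.629, θ₃=0.578, ω₃=7.501
apply F[22]=-15.000 → step 23: x=-0.984, v=-1.627, θ₁=2.738, ω₁=2.988, θ₂=1.833, ω₂=9.968, θ₃=0.743, ω₃=9.046
apply F[23]=+15.000 → step 24: x=-1.008, v=-0.792, θ₁=2.805, ω₁=3.811, θ₂=2.028, ω₂=9.578, θ₃=0.939, ω₃=10.524
apply F[24]=+15.000 → step 25: x=-1.015, v=0.107, θ₁=2.891, ω₁=4.766, θ₂=2.216, ω₂=9.133, θ₃=1.166, ω₃=12.206
apply F[25]=+15.000 → step 26: x=-1.004, v=1.017, θ₁=2.996, ω₁=5.616, θ₂=2.393, ω₂=8.607, θ₃=1.429, ω₃=14.215
apply F[26]=+15.000 → step 27: x=-0.975, v=1.801, θ₁=3.112, ω₁=5.868, θ₂=2.559, ω₂=7.958, θ₃=1.737, ω₃=16.648
apply F[27]=+15.000 → step 28: x=-0.934, v=2.270, θ₁=3.222, ω₁=4.906, θ₂=2.711, ω₂=7.185, θ₃=2.097, ω₃=19.407
apply F[28]=+15.000 → step 29: x=-0.887, v=2.320, θ₁=3.297, ω₁=2.367, θ₂=2.848, ω₂=6.727, θ₃=2.513, ω₃=22.028
apply F[29]=+15.000 → step 30: x=-0.844, v=1.957, θ₁=3.307, ω₁=-1.545, θ₂=2.990, ω₂=7.792, θ₃=2.970, ω₃=23.396
apply F[30]=+15.000 → step 31: x=-0.810, v=1.460, θ₁=3.239, ω₁=-4.831, θ₂=3.174, ω₂=10.699, θ₃=3.429, ω₃=21.997
apply F[31]=+15.000 → step 32: x=-0.781, v=1.611, θ₁=3.147, ω₁=-3.524, θ₂=3.410, ω₂=12.503, θ₃=3.834, ω₃=18.324
apply F[32]=+15.000 → step 33: x=-0.742, v=2.253, θ₁=3.118, ω₁=0.762, θ₂=3.662, ω₂=12.568, θ₃=4.166, ω₃=15.048
apply F[33]=+15.000 → step 34: x=-0.691, v=2.826, θ₁=3.177, ω₁=5.067, θ₂=3.909, ω₂=12.013, θ₃=4.441, ω₃=12.528
apply F[34]=+15.000 → step 35: x=-0.631, v=3.082, θ₁=3.314, ω₁=8.454, θ₂=4.138, ω₂=10.811, θ₃=4.670, ω₃=10.430
apply F[35]=+15.000 → step 36: x=-0.571, v=2.830, θ₁=3.504, ω₁=10.222, θ₂=4.338, ω₂=9.167, θ₃=4.860, ω₃=8.705
apply F[36]=+15.000 → step 37: x=-0.521, v=2.188, θ₁=3.714, ω₁=10.569, θ₂=4.506, ω₂=7.670, θ₃=5.020, ω₃=7.365
apply F[37]=+15.000 → step 38: x=-0.485, v=1.437, θ₁=3.923, ω₁=10.291, θ₂=4.648, ω₂=6.571, θ₃=5.157, ω₃=6.335
Max |angle| over trajectory = 5.157 rad = 295.5°.

Answer: 295.5°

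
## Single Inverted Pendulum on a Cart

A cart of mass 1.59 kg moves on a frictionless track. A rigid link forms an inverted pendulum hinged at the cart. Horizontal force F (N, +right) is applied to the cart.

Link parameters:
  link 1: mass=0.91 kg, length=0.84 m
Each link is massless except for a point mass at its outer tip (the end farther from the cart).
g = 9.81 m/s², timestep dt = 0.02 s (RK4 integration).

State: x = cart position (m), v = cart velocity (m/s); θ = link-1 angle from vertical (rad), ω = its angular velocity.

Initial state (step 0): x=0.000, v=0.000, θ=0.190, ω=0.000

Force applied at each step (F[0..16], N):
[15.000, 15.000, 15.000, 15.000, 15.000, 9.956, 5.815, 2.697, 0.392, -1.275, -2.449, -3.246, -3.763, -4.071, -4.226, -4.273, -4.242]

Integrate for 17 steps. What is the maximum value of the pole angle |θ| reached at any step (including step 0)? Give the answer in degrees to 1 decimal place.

apply F[0]=+15.000 → step 1: x=0.002, v=0.165, θ=0.189, ω=-0.148
apply F[1]=+15.000 → step 2: x=0.007, v=0.330, θ=0.184, ω=-0.298
apply F[2]=+15.000 → step 3: x=0.015, v=0.496, θ=0.177, ω=-0.451
apply F[3]=+15.000 → step 4: x=0.026, v=0.663, θ=0.166, ω=-0.607
apply F[4]=+15.000 → step 5: x=0.041, v=0.832, θ=0.152, ω=-0.769
apply F[5]=+9.956 → step 6: x=0.059, v=0.941, θ=0.136, ω=-0.864
apply F[6]=+5.815 → step 7: x=0.079, v=1.001, θ=0.118, ω=-0.904
apply F[7]=+2.697 → step 8: x=0.099, v=1.023, θ=0.100, ω=-0.906
apply F[8]=+0.392 → step 9: x=0.119, v=1.019, θ=0.082, ω=-0.879
apply F[9]=-1.275 → step 10: x=0.139, v=0.995, θ=0.065, ω=-0.834
apply F[10]=-2.449 → step 11: x=0.159, v=0.958, θ=0.049, ω=-0.777
apply F[11]=-3.246 → step 12: x=0.178, v=0.913, θ=0.034, ω=-0.713
apply F[12]=-3.763 → step 13: x=0.195, v=0.863, θ=0.021, ω=-0.647
apply F[13]=-4.071 → step 14: x=0.212, v=0.810, θ=0.008, ω=-0.581
apply F[14]=-4.226 → step 15: x=0.228, v=0.757, θ=-0.003, ω=-0.516
apply F[15]=-4.273 → step 16: x=0.242, v=0.704, θ=-0.012, ω=-0.455
apply F[16]=-4.242 → step 17: x=0.256, v=0.652, θ=-0.021, ω=-0.398
Max |angle| over trajectory = 0.190 rad = 10.9°.

Answer: 10.9°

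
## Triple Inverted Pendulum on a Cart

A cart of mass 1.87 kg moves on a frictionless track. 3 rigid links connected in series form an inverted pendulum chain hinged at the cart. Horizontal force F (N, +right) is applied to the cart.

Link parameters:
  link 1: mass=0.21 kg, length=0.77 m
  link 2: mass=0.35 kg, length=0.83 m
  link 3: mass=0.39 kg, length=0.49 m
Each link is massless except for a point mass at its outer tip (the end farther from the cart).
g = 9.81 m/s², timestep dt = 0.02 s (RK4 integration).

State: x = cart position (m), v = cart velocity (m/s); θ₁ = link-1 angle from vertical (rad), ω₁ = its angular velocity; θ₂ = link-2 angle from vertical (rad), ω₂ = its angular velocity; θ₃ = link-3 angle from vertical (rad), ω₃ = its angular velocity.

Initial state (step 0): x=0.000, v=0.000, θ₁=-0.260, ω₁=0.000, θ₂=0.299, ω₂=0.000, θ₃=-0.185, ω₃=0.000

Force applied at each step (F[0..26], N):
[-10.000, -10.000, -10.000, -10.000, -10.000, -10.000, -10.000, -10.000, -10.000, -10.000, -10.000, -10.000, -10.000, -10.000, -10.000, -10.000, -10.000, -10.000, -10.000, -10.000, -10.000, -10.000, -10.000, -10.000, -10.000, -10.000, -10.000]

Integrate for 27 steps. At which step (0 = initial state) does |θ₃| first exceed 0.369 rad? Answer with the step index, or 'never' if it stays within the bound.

apply F[0]=-10.000 → step 1: x=-0.001, v=-0.094, θ₁=-0.261, ω₁=-0.144, θ₂=0.302, ω₂=0.335, θ₃=-0.187, ω₃=-0.162
apply F[1]=-10.000 → step 2: x=-0.004, v=-0.188, θ₁=-0.266, ω₁=-0.282, θ₂=0.312, ω₂=0.665, θ₃=-0.191, ω₃=-0.320
apply F[2]=-10.000 → step 3: x=-0.008, v=-0.282, θ₁=-0.273, ω₁=-0.408, θ₂=0.329, ω₂=0.984, θ₃=-0.199, ω₃=-0.468
apply F[3]=-10.000 → step 4: x=-0.015, v=-0.378, θ₁=-0.282, ω₁=-0.519, θ₂=0.352, ω₂=1.287, θ₃=-0.210, ω₃=-0.603
apply F[4]=-10.000 → step 5: x=-0.024, v=-0.473, θ₁=-0.293, ω₁=-0.610, θ₂=0.380, ω₂=1.572, θ₃=-0.223, ω₃=-0.721
apply F[5]=-10.000 → step 6: x=-0.034, v=-0.570, θ₁=-0.306, ω₁=-0.679, θ₂=0.414, ω₂=1.837, θ₃=-0.239, ω₃=-0.819
apply F[6]=-10.000 → step 7: x=-0.046, v=-0.667, θ₁=-0.320, ω₁=-0.725, θ₂=0.454, ω₂=2.084, θ₃=-0.256, ω₃=-0.895
apply F[7]=-10.000 → step 8: x=-0.061, v=-0.765, θ₁=-0.335, ω₁=-0.748, θ₂=0.498, ω₂=2.313, θ₃=-0.274, ω₃=-0.949
apply F[8]=-10.000 → step 9: x=-0.077, v=-0.863, θ₁=-0.350, ω₁=-0.747, θ₂=0.546, ω₂=2.527, θ₃=-0.294, ω₃=-0.979
apply F[9]=-10.000 → step 10: x=-0.095, v=-0.962, θ₁=-0.365, ω₁=-0.724, θ₂=0.599, ω₂=2.730, θ₃=-0.313, ω₃=-0.986
apply F[10]=-10.000 → step 11: x=-0.115, v=-1.060, θ₁=-0.379, ω₁=-0.677, θ₂=0.655, ω₂=2.926, θ₃=-0.333, ω₃=-0.968
apply F[11]=-10.000 → step 12: x=-0.138, v=-1.159, θ₁=-0.392, ω₁=-0.608, θ₂=0.716, ω₂=3.119, θ₃=-0.352, ω₃=-0.925
apply F[12]=-10.000 → step 13: x=-0.162, v=-1.258, θ₁=-0.403, ω₁=-0.515, θ₂=0.780, ω₂=3.312, θ₃=-0.370, ω₃=-0.857
apply F[13]=-10.000 → step 14: x=-0.188, v=-1.356, θ₁=-0.412, ω₁=-0.396, θ₂=0.848, ω₂=3.510, θ₃=-0.386, ω₃=-0.762
apply F[14]=-10.000 → step 15: x=-0.216, v=-1.455, θ₁=-0.419, ω₁=-0.250, θ₂=0.920, ω₂=3.715, θ₃=-0.400, ω₃=-0.638
apply F[15]=-10.000 → step 16: x=-0.246, v=-1.553, θ₁=-0.422, ω₁=-0.072, θ₂=0.997, ω₂=3.933, θ₃=-0.411, ω₃=-0.482
apply F[16]=-10.000 → step 17: x=-0.278, v=-1.651, θ₁=-0.421, ω₁=0.141, θ₂=1.078, ω₂=4.166, θ₃=-0.419, ω₃=-0.292
apply F[17]=-10.000 → step 18: x=-0.312, v=-1.748, θ₁=-0.416, ω₁=0.396, θ₂=1.164, ω₂=4.419, θ₃=-0.423, ω₃=-0.063
apply F[18]=-10.000 → step 19: x=-0.348, v=-1.845, θ₁=-0.405, ω₁=0.698, θ₂=1.255, ω₂=4.695, θ₃=-0.421, ω₃=0.209
apply F[19]=-10.000 → step 20: x=-0.386, v=-1.941, θ₁=-0.388, ω₁=1.055, θ₂=1.352, ω₂=4.997, θ₃=-0.414, ω₃=0.528
apply F[20]=-10.000 → step 21: x=-0.426, v=-2.038, θ₁=-0.363, ω₁=1.475, θ₂=1.455, ω₂=5.325, θ₃=-0.400, ω₃=0.900
apply F[21]=-10.000 → step 22: x=-0.467, v=-2.134, θ₁=-0.328, ω₁=1.966, θ₂=1.565, ω₂=5.679, θ₃=-0.378, ω₃=1.327
apply F[22]=-10.000 → step 23: x=-0.511, v=-2.231, θ₁=-0.283, ω₁=2.533, θ₂=1.682, ω₂=6.054, θ₃=-0.346, ω₃=1.810
apply F[23]=-10.000 → step 24: x=-0.557, v=-2.330, θ₁=-0.226, ω₁=3.180, θ₂=1.807, ω₂=6.434, θ₃=-0.305, ω₃=2.345
apply F[24]=-10.000 → step 25: x=-0.604, v=-2.430, θ₁=-0.156, ω₁=3.900, θ₂=1.939, ω₂=6.798, θ₃=-0.252, ω₃=2.918
apply F[25]=-10.000 → step 26: x=-0.654, v=-2.534, θ₁=-0.070, ω₁=4.675, θ₂=2.079, ω₂=7.106, θ₃=-0.188, ω₃=3.504
apply F[26]=-10.000 → step 27: x=-0.706, v=-2.641, θ₁=0.031, ω₁=5.468, θ₂=2.223, ω₂=7.305, θ₃=-0.112, ω₃=4.065
|θ₃| = 0.370 > 0.369 first at step 13.

Answer: 13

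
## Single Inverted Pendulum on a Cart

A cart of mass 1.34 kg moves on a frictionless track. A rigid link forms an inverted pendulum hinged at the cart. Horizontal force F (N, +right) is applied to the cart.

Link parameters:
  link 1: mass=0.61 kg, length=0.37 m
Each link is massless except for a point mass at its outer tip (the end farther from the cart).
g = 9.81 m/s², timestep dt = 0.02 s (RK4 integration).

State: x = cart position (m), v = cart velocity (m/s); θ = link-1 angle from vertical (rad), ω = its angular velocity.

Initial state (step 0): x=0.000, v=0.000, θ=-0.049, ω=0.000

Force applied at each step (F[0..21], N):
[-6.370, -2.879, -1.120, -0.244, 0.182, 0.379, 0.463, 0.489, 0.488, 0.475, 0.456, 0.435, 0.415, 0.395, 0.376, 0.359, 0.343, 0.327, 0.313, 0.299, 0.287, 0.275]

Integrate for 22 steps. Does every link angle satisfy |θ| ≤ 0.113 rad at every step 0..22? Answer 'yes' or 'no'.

Answer: yes

Derivation:
apply F[0]=-6.370 → step 1: x=-0.001, v=-0.091, θ=-0.047, ω=0.219
apply F[1]=-2.879 → step 2: x=-0.003, v=-0.130, θ=-0.042, ω=0.301
apply F[2]=-1.120 → step 3: x=-0.006, v=-0.143, θ=-0.035, ω=0.316
apply F[3]=-0.244 → step 4: x=-0.009, v=-0.144, θ=-0.029, ω=0.301
apply F[4]=+0.182 → step 5: x=-0.012, v=-0.139, θ=-0.024, ω=0.274
apply F[5]=+0.379 → step 6: x=-0.014, v=-0.131, θ=-0.018, ω=0.242
apply F[6]=+0.463 → step 7: x=-0.017, v=-0.123, θ=-0.014, ω=0.211
apply F[7]=+0.489 → step 8: x=-0.019, v=-0.114, θ=-0.010, ω=0.182
apply F[8]=+0.488 → step 9: x=-0.021, v=-0.106, θ=-0.007, ω=0.156
apply F[9]=+0.475 → step 10: x=-0.023, v=-0.099, θ=-0.004, ω=0.133
apply F[10]=+0.456 → step 11: x=-0.025, v=-0.092, θ=-0.001, ω=0.113
apply F[11]=+0.435 → step 12: x=-0.027, v=-0.085, θ=0.001, ω=0.095
apply F[12]=+0.415 → step 13: x=-0.029, v=-0.079, θ=0.003, ω=0.080
apply F[13]=+0.395 → step 14: x=-0.030, v=-0.074, θ=0.004, ω=0.067
apply F[14]=+0.376 → step 15: x=-0.032, v=-0.069, θ=0.005, ω=0.055
apply F[15]=+0.359 → step 16: x=-0.033, v=-0.064, θ=0.006, ω=0.045
apply F[16]=+0.343 → step 17: x=-0.034, v=-0.059, θ=0.007, ω=0.037
apply F[17]=+0.327 → step 18: x=-0.035, v=-0.055, θ=0.008, ω=0.029
apply F[18]=+0.313 → step 19: x=-0.036, v=-0.051, θ=0.008, ω=0.023
apply F[19]=+0.299 → step 20: x=-0.037, v=-0.047, θ=0.009, ω=0.017
apply F[20]=+0.287 → step 21: x=-0.038, v=-0.044, θ=0.009, ω=0.013
apply F[21]=+0.275 → step 22: x=-0.039, v=-0.041, θ=0.009, ω=0.009
Max |angle| over trajectory = 0.049 rad; bound = 0.113 → within bound.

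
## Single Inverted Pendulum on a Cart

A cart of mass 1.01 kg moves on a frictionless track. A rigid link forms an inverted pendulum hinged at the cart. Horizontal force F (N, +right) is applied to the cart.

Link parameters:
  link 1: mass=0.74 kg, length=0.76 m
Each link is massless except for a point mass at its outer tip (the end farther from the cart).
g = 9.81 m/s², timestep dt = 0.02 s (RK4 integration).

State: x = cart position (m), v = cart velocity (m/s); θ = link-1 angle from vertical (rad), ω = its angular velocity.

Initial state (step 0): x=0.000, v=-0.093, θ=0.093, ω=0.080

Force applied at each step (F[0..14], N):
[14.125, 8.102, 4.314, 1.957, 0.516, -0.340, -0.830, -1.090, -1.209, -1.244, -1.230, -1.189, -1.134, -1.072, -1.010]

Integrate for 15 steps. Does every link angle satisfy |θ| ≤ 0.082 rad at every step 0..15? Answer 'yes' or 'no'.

apply F[0]=+14.125 → step 1: x=0.001, v=0.172, θ=0.091, ω=-0.243
apply F[1]=+8.102 → step 2: x=0.006, v=0.319, θ=0.085, ω=-0.413
apply F[2]=+4.314 → step 3: x=0.013, v=0.393, θ=0.076, ω=-0.489
apply F[3]=+1.957 → step 4: x=0.021, v=0.421, θ=0.066, ω=-0.508
apply F[4]=+0.516 → step 5: x=0.029, v=0.423, θ=0.056, ω=-0.495
apply F[5]=-0.340 → step 6: x=0.038, v=0.409, θ=0.046, ω=-0.463
apply F[6]=-0.830 → step 7: x=0.046, v=0.387, θ=0.037, ω=-0.423
apply F[7]=-1.090 → step 8: x=0.053, v=0.360, θ=0.029, ω=-0.380
apply F[8]=-1.209 → step 9: x=0.060, v=0.333, θ=0.022, ω=-0.337
apply F[9]=-1.244 → step 10: x=0.066, v=0.306, θ=0.016, ω=-0.296
apply F[10]=-1.230 → step 11: x=0.072, v=0.279, θ=0.010, ω=-0.259
apply F[11]=-1.189 → step 12: x=0.078, v=0.255, θ=0.005, ω=-0.224
apply F[12]=-1.134 → step 13: x=0.082, v=0.232, θ=0.001, ω=-0.193
apply F[13]=-1.072 → step 14: x=0.087, v=0.211, θ=-0.002, ω=-0.165
apply F[14]=-1.010 → step 15: x=0.091, v=0.191, θ=-0.005, ω=-0.141
Max |angle| over trajectory = 0.093 rad; bound = 0.082 → exceeded.

Answer: no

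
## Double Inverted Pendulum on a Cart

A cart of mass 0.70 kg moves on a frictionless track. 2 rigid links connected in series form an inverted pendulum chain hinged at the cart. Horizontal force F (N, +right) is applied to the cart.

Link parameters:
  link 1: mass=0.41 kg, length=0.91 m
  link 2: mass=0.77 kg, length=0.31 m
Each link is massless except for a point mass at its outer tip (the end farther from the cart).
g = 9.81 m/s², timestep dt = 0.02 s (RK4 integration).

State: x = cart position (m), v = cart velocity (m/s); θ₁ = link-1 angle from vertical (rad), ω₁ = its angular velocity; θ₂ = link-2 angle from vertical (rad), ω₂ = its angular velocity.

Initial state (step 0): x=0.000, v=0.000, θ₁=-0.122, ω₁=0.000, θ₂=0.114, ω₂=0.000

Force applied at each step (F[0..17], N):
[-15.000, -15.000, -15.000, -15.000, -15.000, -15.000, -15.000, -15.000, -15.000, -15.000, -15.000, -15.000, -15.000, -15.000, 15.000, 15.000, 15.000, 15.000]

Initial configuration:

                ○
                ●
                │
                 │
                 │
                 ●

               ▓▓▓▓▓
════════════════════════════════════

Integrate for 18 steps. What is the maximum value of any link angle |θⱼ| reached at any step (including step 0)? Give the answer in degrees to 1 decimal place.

Answer: 58.3°

Derivation:
apply F[0]=-15.000 → step 1: x=-0.004, v=-0.384, θ₁=-0.119, ω₁=0.291, θ₂=0.119, ω₂=0.474
apply F[1]=-15.000 → step 2: x=-0.015, v=-0.772, θ₁=-0.110, ω₁=0.589, θ₂=0.133, ω₂=0.941
apply F[2]=-15.000 → step 3: x=-0.035, v=-1.166, θ₁=-0.095, ω₁=0.902, θ₂=0.156, ω₂=1.391
apply F[3]=-15.000 → step 4: x=-0.062, v=-1.569, θ₁=-0.074, ω₁=1.238, θ₂=0.188, ω₂=1.809
apply F[4]=-15.000 → step 5: x=-0.098, v=-1.982, θ₁=-0.046, ω₁=1.604, θ₂=0.228, ω₂=2.174
apply F[5]=-15.000 → step 6: x=-0.141, v=-2.405, θ₁=-0.010, ω₁=2.009, θ₂=0.275, ω₂=2.460
apply F[6]=-15.000 → step 7: x=-0.194, v=-2.835, θ₁=0.035, ω₁=2.455, θ₂=0.326, ω₂=2.632
apply F[7]=-15.000 → step 8: x=-0.255, v=-3.264, θ₁=0.089, ω₁=2.943, θ₂=0.379, ω₂=2.654
apply F[8]=-15.000 → step 9: x=-0.324, v=-3.680, θ₁=0.153, ω₁=3.463, θ₂=0.431, ω₂=2.500
apply F[9]=-15.000 → step 10: x=-0.402, v=-4.064, θ₁=0.227, ω₁=3.996, θ₂=0.478, ω₂=2.168
apply F[10]=-15.000 → step 11: x=-0.486, v=-4.392, θ₁=0.313, ω₁=4.506, θ₂=0.517, ω₂=1.705
apply F[11]=-15.000 → step 12: x=-0.577, v=-4.641, θ₁=0.407, ω₁=4.944, θ₂=0.546, ω₂=1.225
apply F[12]=-15.000 → step 13: x=-0.671, v=-4.796, θ₁=0.510, ω₁=5.267, θ₂=0.567, ω₂=0.892
apply F[13]=-15.000 → step 14: x=-0.768, v=-4.866, θ₁=0.617, ω₁=5.457, θ₂=0.584, ω₂=0.847
apply F[14]=+15.000 → step 15: x=-0.861, v=-4.378, θ₁=0.723, ω₁=5.162, θ₂=0.601, ω₂=0.885
apply F[15]=+15.000 → step 16: x=-0.944, v=-3.932, θ₁=0.824, ω₁=4.956, θ₂=0.619, ω₂=0.907
apply F[16]=+15.000 → step 17: x=-1.018, v=-3.513, θ₁=0.922, ω₁=4.829, θ₂=0.637, ω₂=0.888
apply F[17]=+15.000 → step 18: x=-1.084, v=-3.110, θ₁=1.018, ω₁=4.767, θ₂=0.654, ω₂=0.834
Max |angle| over trajectory = 1.018 rad = 58.3°.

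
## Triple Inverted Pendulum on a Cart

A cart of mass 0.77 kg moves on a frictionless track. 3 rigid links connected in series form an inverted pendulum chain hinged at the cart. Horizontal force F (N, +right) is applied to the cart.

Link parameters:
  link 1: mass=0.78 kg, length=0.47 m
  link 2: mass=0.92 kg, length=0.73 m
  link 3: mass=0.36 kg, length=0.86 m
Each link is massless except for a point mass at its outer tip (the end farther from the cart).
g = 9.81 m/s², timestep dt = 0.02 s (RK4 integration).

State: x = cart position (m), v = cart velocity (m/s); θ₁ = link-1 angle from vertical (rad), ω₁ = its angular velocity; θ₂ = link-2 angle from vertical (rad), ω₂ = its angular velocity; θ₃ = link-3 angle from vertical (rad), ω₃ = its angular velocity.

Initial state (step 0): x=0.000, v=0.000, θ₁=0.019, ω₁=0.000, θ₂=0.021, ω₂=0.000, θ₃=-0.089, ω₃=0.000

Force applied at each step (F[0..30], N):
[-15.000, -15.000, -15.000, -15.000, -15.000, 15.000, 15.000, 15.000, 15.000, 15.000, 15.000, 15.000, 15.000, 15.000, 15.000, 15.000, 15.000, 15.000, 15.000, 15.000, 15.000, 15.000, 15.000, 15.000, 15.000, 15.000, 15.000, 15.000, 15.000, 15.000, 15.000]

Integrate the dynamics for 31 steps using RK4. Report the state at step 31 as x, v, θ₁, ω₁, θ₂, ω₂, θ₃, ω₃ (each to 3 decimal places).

Answer: x=0.641, v=6.679, θ₁=2.818, ω₁=11.663, θ₂=-1.179, ω₂=-5.197, θ₃=-0.247, ω₃=-0.127

Derivation:
apply F[0]=-15.000 → step 1: x=-0.004, v=-0.400, θ₁=0.028, ω₁=0.861, θ₂=0.021, ω₂=0.010, θ₃=-0.089, ω₃=-0.033
apply F[1]=-15.000 → step 2: x=-0.016, v=-0.807, θ₁=0.054, ω₁=1.752, θ₂=0.021, ω₂=0.010, θ₃=-0.090, ω₃=-0.062
apply F[2]=-15.000 → step 3: x=-0.036, v=-1.219, θ₁=0.098, ω₁=2.678, θ₂=0.021, ω₂=-0.005, θ₃=-0.092, ω₃=-0.083
apply F[3]=-15.000 → step 4: x=-0.065, v=-1.624, θ₁=0.161, ω₁=3.603, θ₂=0.021, ω₂=-0.019, θ₃=-0.094, ω₃=-0.092
apply F[4]=-15.000 → step 5: x=-0.101, v=-1.995, θ₁=0.241, ω₁=4.438, θ₂=0.021, ω₂=0.001, θ₃=-0.095, ω₃=-0.086
apply F[5]=+15.000 → step 6: x=-0.138, v=-1.680, θ₁=0.325, ω₁=3.998, θ₂=0.020, ω₂=-0.086, θ₃=-0.097, ω₃=-0.104
apply F[6]=+15.000 → step 7: x=-0.169, v=-1.404, θ₁=0.402, ω₁=3.730, θ₂=0.017, ω₂=-0.225, θ₃=-0.100, ω₃=-0.125
apply F[7]=+15.000 → step 8: x=-0.194, v=-1.154, θ₁=0.475, ω₁=3.586, θ₂=0.011, ω₂=-0.402, θ₃=-0.102, ω₃=-0.146
apply F[8]=+15.000 → step 9: x=-0.215, v=-0.920, θ₁=0.546, ω₁=3.528, θ₂=0.001, ω₂=-0.604, θ₃=-0.105, ω₃=-0.164
apply F[9]=+15.000 → step 10: x=-0.231, v=-0.694, θ₁=0.617, ω₁=3.529, θ₂=-0.013, ω₂=-0.822, θ₃=-0.109, ω₃=-0.178
apply F[10]=+15.000 → step 11: x=-0.243, v=-0.470, θ₁=0.688, ω₁=3.566, θ₂=-0.032, ω₂=-1.049, θ₃=-0.112, ω₃=-0.189
apply F[11]=+15.000 → step 12: x=-0.250, v=-0.244, θ₁=0.760, ω₁=3.626, θ₂=-0.055, ω₂=-1.279, θ₃=-0.116, ω₃=-0.196
apply F[12]=+15.000 → step 13: x=-0.252, v=-0.015, θ₁=0.833, ω₁=3.698, θ₂=-0.083, ω₂=-1.509, θ₃=-0.120, ω₃=-0.200
apply F[13]=+15.000 → step 14: x=-0.250, v=0.219, θ₁=0.908, ω₁=3.778, θ₂=-0.116, ω₂=-1.735, θ₃=-0.124, ω₃=-0.201
apply F[14]=+15.000 → step 15: x=-0.244, v=0.459, θ₁=0.984, ω₁=3.860, θ₂=-0.153, ω₂=-1.955, θ₃=-0.128, ω₃=-0.201
apply F[15]=+15.000 → step 16: x=-0.232, v=0.703, θ₁=1.062, ω₁=3.944, θ₂=-0.194, ω₂=-2.169, θ₃=-0.132, ω₃=-0.201
apply F[16]=+15.000 → step 17: x=-0.215, v=0.952, θ₁=1.142, ω₁=4.030, θ₂=-0.239, ω₂=-2.375, θ₃=-0.136, ω₃=-0.203
apply F[17]=+15.000 → step 18: x=-0.194, v=1.205, θ₁=1.223, ω₁=4.120, θ₂=-0.289, ω₂=-2.572, θ₃=-0.140, ω₃=-0.208
apply F[18]=+15.000 → step 19: x=-0.167, v=1.460, θ₁=1.307, ω₁=4.216, θ₂=-0.342, ω₂=-2.759, θ₃=-0.145, ω₃=-0.219
apply F[19]=+15.000 → step 20: x=-0.135, v=1.716, θ₁=1.392, ω₁=4.324, θ₂=-0.399, ω₂=-2.936, θ₃=-0.149, ω₃=-0.238
apply F[20]=+15.000 → step 21: x=-0.098, v=1.974, θ₁=1.480, ω₁=4.450, θ₂=-0.459, ω₂=-3.099, θ₃=-0.154, ω₃=-0.266
apply F[21]=+15.000 → step 22: x=-0.056, v=2.233, θ₁=1.570, ω₁=4.603, θ₂=-0.523, ω₂=-3.245, θ₃=-0.160, ω₃=-0.307
apply F[22]=+15.000 → step 23: x=-0.009, v=2.495, θ₁=1.664, ω₁=4.800, θ₂=-0.589, ω₂=-3.370, θ₃=-0.167, ω₃=-0.360
apply F[23]=+15.000 → step 24: x=0.043, v=2.766, θ₁=1.763, ω₁=5.060, θ₂=-0.658, ω₂=-3.467, θ₃=-0.174, ω₃=-0.426
apply F[24]=+15.000 → step 25: x=0.102, v=3.055, θ₁=1.867, ω₁=5.416, θ₂=-0.728, ω₂=-3.528, θ₃=-0.184, ω₃=-0.502
apply F[25]=+15.000 → step 26: x=0.166, v=3.381, θ₁=1.980, ω₁=5.910, θ₂=-0.798, ω₂=-3.547, θ₃=-0.195, ω₃=-0.580
apply F[26]=+15.000 → step 27: x=0.237, v=3.773, θ₁=2.105, ω₁=6.600, θ₂=-0.869, ω₂=-3.530, θ₃=-0.207, ω₃=-0.642
apply F[27]=+15.000 → step 28: x=0.318, v=4.277, θ₁=2.246, ω₁=7.548, θ₂=-0.940, ω₂=-3.516, θ₃=-0.220, ω₃=-0.657
apply F[28]=+15.000 → step 29: x=0.409, v=4.946, θ₁=2.409, ω₁=8.785, θ₂=-1.011, ω₂=-3.623, θ₃=-0.232, ω₃=-0.583
apply F[29]=+15.000 → step 30: x=0.517, v=5.787, θ₁=2.599, ω₁=10.233, θ₂=-1.087, ω₂=-4.088, θ₃=-0.242, ω₃=-0.387
apply F[30]=+15.000 → step 31: x=0.641, v=6.679, θ₁=2.818, ω₁=11.663, θ₂=-1.179, ω₂=-5.197, θ₃=-0.247, ω₃=-0.127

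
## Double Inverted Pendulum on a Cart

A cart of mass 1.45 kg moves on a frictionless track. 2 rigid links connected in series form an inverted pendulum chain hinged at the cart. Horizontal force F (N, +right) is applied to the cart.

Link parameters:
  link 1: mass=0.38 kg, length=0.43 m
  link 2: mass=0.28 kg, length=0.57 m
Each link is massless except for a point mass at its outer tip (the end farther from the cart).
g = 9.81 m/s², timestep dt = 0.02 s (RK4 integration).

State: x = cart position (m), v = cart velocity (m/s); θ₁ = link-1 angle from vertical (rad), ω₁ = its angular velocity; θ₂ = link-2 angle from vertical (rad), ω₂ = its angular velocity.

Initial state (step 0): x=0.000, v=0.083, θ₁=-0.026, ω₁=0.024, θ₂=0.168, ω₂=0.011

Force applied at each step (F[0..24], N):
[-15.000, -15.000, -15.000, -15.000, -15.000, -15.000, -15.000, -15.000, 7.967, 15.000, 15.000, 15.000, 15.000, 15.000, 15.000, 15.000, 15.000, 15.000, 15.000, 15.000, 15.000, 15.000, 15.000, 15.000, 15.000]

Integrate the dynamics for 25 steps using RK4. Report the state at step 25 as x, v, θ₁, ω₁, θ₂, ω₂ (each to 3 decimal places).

apply F[0]=-15.000 → step 1: x=-0.000, v=-0.122, θ₁=-0.022, ω₁=0.426, θ₂=0.169, ω₂=0.125
apply F[1]=-15.000 → step 2: x=-0.005, v=-0.327, θ₁=-0.009, ω₁=0.837, θ₂=0.173, ω₂=0.233
apply F[2]=-15.000 → step 3: x=-0.013, v=-0.534, θ₁=0.012, ω₁=1.265, θ₂=0.179, ω₂=0.330
apply F[3]=-15.000 → step 4: x=-0.026, v=-0.743, θ₁=0.042, ω₁=1.719, θ₂=0.186, ω₂=0.409
apply F[4]=-15.000 → step 5: x=-0.043, v=-0.954, θ₁=0.081, ω₁=2.204, θ₂=0.195, ω₂=0.467
apply F[5]=-15.000 → step 6: x=-0.064, v=-1.166, θ₁=0.130, ω₁=2.724, θ₂=0.205, ω₂=0.502
apply F[6]=-15.000 → step 7: x=-0.090, v=-1.379, θ₁=0.190, ω₁=3.277, θ₂=0.215, ω₂=0.515
apply F[7]=-15.000 → step 8: x=-0.120, v=-1.589, θ₁=0.262, ω₁=3.855, θ₂=0.225, ω₂=0.515
apply F[8]=+7.967 → step 9: x=-0.150, v=-1.491, θ₁=0.338, ω₁=3.783, θ₂=0.235, ω₂=0.496
apply F[9]=+15.000 → step 10: x=-0.178, v=-1.306, θ₁=0.411, ω₁=3.580, θ₂=0.245, ω₂=0.442
apply F[10]=+15.000 → step 11: x=-0.203, v=-1.128, θ₁=0.481, ω₁=3.449, θ₂=0.253, ω₂=0.356
apply F[11]=+15.000 → step 12: x=-0.223, v=-0.954, θ₁=0.550, ω₁=3.386, θ₂=0.259, ω₂=0.240
apply F[12]=+15.000 → step 13: x=-0.241, v=-0.784, θ₁=0.617, ω₁=3.384, θ₂=0.262, ω₂=0.097
apply F[13]=+15.000 → step 14: x=-0.255, v=-0.617, θ₁=0.685, ω₁=3.436, θ₂=0.262, ω₂=-0.068
apply F[14]=+15.000 → step 15: x=-0.266, v=-0.450, θ₁=0.755, ω₁=3.536, θ₂=0.259, ω₂=-0.248
apply F[15]=+15.000 → step 16: x=-0.273, v=-0.282, θ₁=0.827, ω₁=3.677, θ₂=0.252, ω₂=-0.437
apply F[16]=+15.000 → step 17: x=-0.277, v=-0.113, θ₁=0.902, ω₁=3.852, θ₂=0.242, ω₂=-0.625
apply F[17]=+15.000 → step 18: x=-0.277, v=0.061, θ₁=0.981, ω₁=4.057, θ₂=0.227, ω₂=-0.805
apply F[18]=+15.000 → step 19: x=-0.274, v=0.239, θ₁=1.065, ω₁=4.287, θ₂=0.210, ω₂=-0.967
apply F[19]=+15.000 → step 20: x=-0.268, v=0.423, θ₁=1.153, ω₁=4.542, θ₂=0.189, ω₂=-1.101
apply F[20]=+15.000 → step 21: x=-0.257, v=0.614, θ₁=1.247, ω₁=4.822, θ₂=0.166, ω₂=-1.198
apply F[21]=+15.000 → step 22: x=-0.243, v=0.813, θ₁=1.346, ω₁=5.132, θ₂=0.141, ω₂=-1.248
apply F[22]=+15.000 → step 23: x=-0.225, v=1.021, θ₁=1.452, ω₁=5.480, θ₂=0.116, ω₂=-1.239
apply F[23]=+15.000 → step 24: x=-0.202, v=1.241, θ₁=1.566, ω₁=5.881, θ₂=0.092, ω₂=-1.156
apply F[24]=+15.000 → step 25: x=-0.175, v=1.474, θ₁=1.688, ω₁=6.351, θ₂=0.071, ω₂=-0.981

Answer: x=-0.175, v=1.474, θ₁=1.688, ω₁=6.351, θ₂=0.071, ω₂=-0.981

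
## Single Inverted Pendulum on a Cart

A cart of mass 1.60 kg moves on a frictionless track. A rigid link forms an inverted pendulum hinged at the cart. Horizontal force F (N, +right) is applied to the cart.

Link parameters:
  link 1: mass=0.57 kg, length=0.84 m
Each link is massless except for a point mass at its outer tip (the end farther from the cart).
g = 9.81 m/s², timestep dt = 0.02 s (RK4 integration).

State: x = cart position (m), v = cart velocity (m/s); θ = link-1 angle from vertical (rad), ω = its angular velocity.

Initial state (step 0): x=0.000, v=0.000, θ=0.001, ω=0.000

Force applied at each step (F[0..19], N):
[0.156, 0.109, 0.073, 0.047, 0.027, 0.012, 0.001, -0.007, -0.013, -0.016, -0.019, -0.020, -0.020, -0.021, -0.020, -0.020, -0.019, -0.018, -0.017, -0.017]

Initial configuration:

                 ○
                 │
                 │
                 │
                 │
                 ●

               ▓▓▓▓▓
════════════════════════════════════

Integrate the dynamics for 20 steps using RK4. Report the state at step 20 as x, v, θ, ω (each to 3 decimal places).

Answer: x=0.001, v=0.002, θ=-0.000, ω=-0.001

Derivation:
apply F[0]=+0.156 → step 1: x=0.000, v=0.002, θ=0.001, ω=-0.002
apply F[1]=+0.109 → step 2: x=0.000, v=0.003, θ=0.001, ω=-0.003
apply F[2]=+0.073 → step 3: x=0.000, v=0.004, θ=0.001, ω=-0.004
apply F[3]=+0.047 → step 4: x=0.000, v=0.005, θ=0.001, ω=-0.005
apply F[4]=+0.027 → step 5: x=0.000, v=0.005, θ=0.001, ω=-0.005
apply F[5]=+0.012 → step 6: x=0.000, v=0.005, θ=0.001, ω=-0.005
apply F[6]=+0.001 → step 7: x=0.001, v=0.005, θ=0.000, ω=-0.005
apply F[7]=-0.007 → step 8: x=0.001, v=0.005, θ=0.000, ω=-0.004
apply F[8]=-0.013 → step 9: x=0.001, v=0.005, θ=0.000, ω=-0.004
apply F[9]=-0.016 → step 10: x=0.001, v=0.004, θ=0.000, ω=-0.004
apply F[10]=-0.019 → step 11: x=0.001, v=0.004, θ=0.000, ω=-0.003
apply F[11]=-0.020 → step 12: x=0.001, v=0.004, θ=0.000, ω=-0.003
apply F[12]=-0.020 → step 13: x=0.001, v=0.004, θ=0.000, ω=-0.003
apply F[13]=-0.021 → step 14: x=0.001, v=0.003, θ=-0.000, ω=-0.002
apply F[14]=-0.020 → step 15: x=0.001, v=0.003, θ=-0.000, ω=-0.002
apply F[15]=-0.020 → step 16: x=0.001, v=0.003, θ=-0.000, ω=-0.002
apply F[16]=-0.019 → step 17: x=0.001, v=0.003, θ=-0.000, ω=-0.002
apply F[17]=-0.018 → step 18: x=0.001, v=0.002, θ=-0.000, ω=-0.001
apply F[18]=-0.017 → step 19: x=0.001, v=0.002, θ=-0.000, ω=-0.001
apply F[19]=-0.017 → step 20: x=0.001, v=0.002, θ=-0.000, ω=-0.001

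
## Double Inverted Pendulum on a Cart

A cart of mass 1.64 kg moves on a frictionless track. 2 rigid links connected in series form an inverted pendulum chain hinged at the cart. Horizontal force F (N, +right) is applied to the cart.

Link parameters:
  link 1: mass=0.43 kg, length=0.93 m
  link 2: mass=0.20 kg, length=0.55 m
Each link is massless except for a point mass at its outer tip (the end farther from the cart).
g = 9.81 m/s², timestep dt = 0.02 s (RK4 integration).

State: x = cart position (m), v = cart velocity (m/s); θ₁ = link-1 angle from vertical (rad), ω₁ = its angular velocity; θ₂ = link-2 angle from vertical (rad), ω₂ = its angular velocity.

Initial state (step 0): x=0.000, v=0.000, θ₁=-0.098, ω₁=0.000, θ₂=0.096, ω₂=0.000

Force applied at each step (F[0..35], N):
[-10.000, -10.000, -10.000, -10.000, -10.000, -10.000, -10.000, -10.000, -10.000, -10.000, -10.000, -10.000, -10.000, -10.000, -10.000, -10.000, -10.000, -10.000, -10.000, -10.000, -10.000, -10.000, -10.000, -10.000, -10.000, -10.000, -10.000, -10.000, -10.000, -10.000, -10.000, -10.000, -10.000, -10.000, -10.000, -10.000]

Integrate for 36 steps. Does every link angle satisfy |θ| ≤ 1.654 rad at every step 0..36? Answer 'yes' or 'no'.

Answer: yes

Derivation:
apply F[0]=-10.000 → step 1: x=-0.001, v=-0.114, θ₁=-0.097, ω₁=0.083, θ₂=0.097, ω₂=0.104
apply F[1]=-10.000 → step 2: x=-0.005, v=-0.229, θ₁=-0.095, ω₁=0.166, θ₂=0.100, ω₂=0.208
apply F[2]=-10.000 → step 3: x=-0.010, v=-0.344, θ₁=-0.091, ω₁=0.250, θ₂=0.105, ω₂=0.313
apply F[3]=-10.000 → step 4: x=-0.018, v=-0.459, θ₁=-0.085, ω₁=0.336, θ₂=0.113, ω₂=0.417
apply F[4]=-10.000 → step 5: x=-0.029, v=-0.575, θ₁=-0.077, ω₁=0.424, θ₂=0.122, ω₂=0.520
apply F[5]=-10.000 → step 6: x=-0.041, v=-0.691, θ₁=-0.068, ω₁=0.515, θ₂=0.133, ω₂=0.624
apply F[6]=-10.000 → step 7: x=-0.056, v=-0.809, θ₁=-0.056, ω₁=0.609, θ₂=0.147, ω₂=0.727
apply F[7]=-10.000 → step 8: x=-0.074, v=-0.927, θ₁=-0.043, ω₁=0.707, θ₂=0.163, ω₂=0.829
apply F[8]=-10.000 → step 9: x=-0.093, v=-1.046, θ₁=-0.028, ω₁=0.810, θ₂=0.180, ω₂=0.929
apply F[9]=-10.000 → step 10: x=-0.116, v=-1.167, θ₁=-0.011, ω₁=0.918, θ₂=0.200, ω₂=1.027
apply F[10]=-10.000 → step 11: x=-0.140, v=-1.289, θ₁=0.009, ω₁=1.032, θ₂=0.221, ω₂=1.123
apply F[11]=-10.000 → step 12: x=-0.167, v=-1.412, θ₁=0.030, ω₁=1.153, θ₂=0.245, ω₂=1.215
apply F[12]=-10.000 → step 13: x=-0.197, v=-1.536, θ₁=0.055, ω₁=1.281, θ₂=0.270, ω₂=1.303
apply F[13]=-10.000 → step 14: x=-0.229, v=-1.662, θ₁=0.082, ω₁=1.417, θ₂=0.297, ω₂=1.385
apply F[14]=-10.000 → step 15: x=-0.263, v=-1.789, θ₁=0.112, ω₁=1.560, θ₂=0.325, ω₂=1.460
apply F[15]=-10.000 → step 16: x=-0.300, v=-1.917, θ₁=0.144, ω₁=1.713, θ₂=0.355, ω₂=1.526
apply F[16]=-10.000 → step 17: x=-0.340, v=-2.045, θ₁=0.180, ω₁=1.875, θ₂=0.386, ω₂=1.583
apply F[17]=-10.000 → step 18: x=-0.382, v=-2.173, θ₁=0.219, ω₁=2.045, θ₂=0.418, ω₂=1.629
apply F[18]=-10.000 → step 19: x=-0.427, v=-2.301, θ₁=0.262, ω₁=2.225, θ₂=0.451, ω₂=1.662
apply F[19]=-10.000 → step 20: x=-0.474, v=-2.428, θ₁=0.308, ω₁=2.413, θ₂=0.485, ω₂=1.683
apply F[20]=-10.000 → step 21: x=-0.524, v=-2.552, θ₁=0.359, ω₁=2.608, θ₂=0.518, ω₂=1.691
apply F[21]=-10.000 → step 22: x=-0.576, v=-2.672, θ₁=0.413, ω₁=2.810, θ₂=0.552, ω₂=1.687
apply F[22]=-10.000 → step 23: x=-0.631, v=-2.788, θ₁=0.471, ω₁=3.016, θ₂=0.586, ω₂=1.674
apply F[23]=-10.000 → step 24: x=-0.687, v=-2.897, θ₁=0.533, ω₁=3.225, θ₂=0.619, ω₂=1.655
apply F[24]=-10.000 → step 25: x=-0.746, v=-2.997, θ₁=0.600, ω₁=3.433, θ₂=0.652, ω₂=1.636
apply F[25]=-10.000 → step 26: x=-0.807, v=-3.088, θ₁=0.671, ω₁=3.639, θ₂=0.685, ω₂=1.624
apply F[26]=-10.000 → step 27: x=-0.870, v=-3.167, θ₁=0.745, ω₁=3.840, θ₂=0.717, ω₂=1.628
apply F[27]=-10.000 → step 28: x=-0.934, v=-3.233, θ₁=0.824, ω₁=4.034, θ₂=0.750, ω₂=1.656
apply F[28]=-10.000 → step 29: x=-0.999, v=-3.285, θ₁=0.907, ω₁=4.218, θ₂=0.784, ω₂=1.719
apply F[29]=-10.000 → step 30: x=-1.065, v=-3.323, θ₁=0.993, ω₁=4.392, θ₂=0.819, ω₂=1.825
apply F[30]=-10.000 → step 31: x=-1.132, v=-3.346, θ₁=1.082, ω₁=4.554, θ₂=0.857, ω₂=1.984
apply F[31]=-10.000 → step 32: x=-1.199, v=-3.354, θ₁=1.175, ω₁=4.705, θ₂=0.899, ω₂=2.201
apply F[32]=-10.000 → step 33: x=-1.266, v=-3.348, θ₁=1.270, ω₁=4.845, θ₂=0.945, ω₂=2.481
apply F[33]=-10.000 → step 34: x=-1.333, v=-3.328, θ₁=1.369, ω₁=4.974, θ₂=0.998, ω₂=2.829
apply F[34]=-10.000 → step 35: x=-1.399, v=-3.294, θ₁=1.469, ω₁=5.091, θ₂=1.059, ω₂=3.245
apply F[35]=-10.000 → step 36: x=-1.464, v=-3.247, θ₁=1.572, ω₁=5.197, θ₂=1.129, ω₂=3.731
Max |angle| over trajectory = 1.572 rad; bound = 1.654 → within bound.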